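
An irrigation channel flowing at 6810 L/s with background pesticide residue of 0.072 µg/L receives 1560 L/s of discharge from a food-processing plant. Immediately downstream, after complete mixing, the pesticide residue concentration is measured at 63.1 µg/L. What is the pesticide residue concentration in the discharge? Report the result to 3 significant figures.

Mass balance: 6810·0.07200 + 1560·Cₑ = 8370·63.10
→ Cₑ = (8370·63.10 − 6810·0.07200) / 1560 = 338.2 µg/L.

338 µg/L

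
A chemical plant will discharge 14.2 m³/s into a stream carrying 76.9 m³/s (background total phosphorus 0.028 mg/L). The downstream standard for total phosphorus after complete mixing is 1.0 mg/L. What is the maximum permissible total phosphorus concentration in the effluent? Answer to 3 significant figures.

At the limit, (Qr·Cr + Qe·Cₑ)/(Qr + Qe) = 1.0:
Cₑ = (91.10·1.0 − 76.90·0.02800) / 14.20 = 6.264 mg/L.

6.26 mg/L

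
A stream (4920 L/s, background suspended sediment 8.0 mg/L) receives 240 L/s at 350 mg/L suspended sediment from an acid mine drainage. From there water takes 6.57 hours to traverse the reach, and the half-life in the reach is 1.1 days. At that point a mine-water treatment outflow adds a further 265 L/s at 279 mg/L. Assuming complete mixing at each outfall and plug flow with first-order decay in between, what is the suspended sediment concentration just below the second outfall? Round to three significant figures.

32.8 mg/L

Mixed concentration C = ΣQC/ΣQ = (4920·8.000 + 240.0·350.0) / 5160 = 123400/5160 = 23.91 mg/L; combined flow 5160 L/s.
Half-life 1.1 d → k = ln 2 / 1.1 = 0.6301 d⁻¹.
After decay, C = 23.91 × e^(−kt) = 23.91 × 0.8416 = 20.12 mg/L.
At the second outfall, C = (5160·20.12 + 265.0·279.0) / (5160 + 265.0) = 32.76 mg/L.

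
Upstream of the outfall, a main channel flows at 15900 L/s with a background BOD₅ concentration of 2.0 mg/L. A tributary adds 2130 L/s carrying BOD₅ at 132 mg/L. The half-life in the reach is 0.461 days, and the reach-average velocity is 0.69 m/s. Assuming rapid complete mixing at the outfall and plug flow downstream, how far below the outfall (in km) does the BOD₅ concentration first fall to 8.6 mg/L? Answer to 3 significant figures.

27.8 km

Mixed concentration C = ΣQC/ΣQ = (15900·2.000 + 2130·132.0) / 18030 = 313000/18030 = 17.36 mg/L.
Half-life 0.461 d → k = ln 2 / 0.461 = 1.504 d⁻¹.
Set 17.36·exp(−k·t) = 8.6 → t = ln(17.36/8.6)/k = 40350 s = 11.21 h.
Distance = v·t = 0.69·40350 = 27840 m = 27.84 km.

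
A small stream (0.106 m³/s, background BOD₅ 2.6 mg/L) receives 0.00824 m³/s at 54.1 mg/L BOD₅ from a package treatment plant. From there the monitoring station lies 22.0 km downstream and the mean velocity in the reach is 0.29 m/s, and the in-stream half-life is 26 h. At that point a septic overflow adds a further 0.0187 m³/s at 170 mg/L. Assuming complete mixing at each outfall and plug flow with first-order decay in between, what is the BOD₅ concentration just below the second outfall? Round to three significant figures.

27.0 mg/L

Flow-weighted average: C = (0.1060·2.600 + 0.008240·54.10) / 0.1142 = 0.7214/0.1142 = 6.315 mg/L; combined flow 0.1142 m³/s.
Travel time t = 22.0·1000 / 0.29 = 75860 s = 21.07 h.
Half-life 26 h → k = ln 2 / 26 = 0.02666 h⁻¹ = 0.6398 d⁻¹.
Applying C = C₀e^(−kt): 6.315 × 0.5702 = 3.601 mg/L.
Second outfall: C = (0.1142·3.601 + 0.01870·170.0)/0.1329 = 27.01 mg/L.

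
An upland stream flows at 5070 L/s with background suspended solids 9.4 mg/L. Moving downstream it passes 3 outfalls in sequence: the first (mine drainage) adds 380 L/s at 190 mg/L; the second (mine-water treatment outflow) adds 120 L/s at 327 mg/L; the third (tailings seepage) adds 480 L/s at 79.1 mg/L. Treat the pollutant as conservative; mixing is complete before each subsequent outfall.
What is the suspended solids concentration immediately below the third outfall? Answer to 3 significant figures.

32.6 mg/L

Outfall 1: combined Q = 5450 L/s; C = (5070·9.400 + 380.0·190.0)/5450 = 21.99 mg/L.
Outfall 2: combined Q = 5570 L/s; C = (5450·21.99 + 120.0·327.0)/5570 = 28.56 mg/L.
Outfall 3: combined Q = 6050 L/s; C = (5570·28.56 + 480.0·79.10)/6050 = 32.57 mg/L.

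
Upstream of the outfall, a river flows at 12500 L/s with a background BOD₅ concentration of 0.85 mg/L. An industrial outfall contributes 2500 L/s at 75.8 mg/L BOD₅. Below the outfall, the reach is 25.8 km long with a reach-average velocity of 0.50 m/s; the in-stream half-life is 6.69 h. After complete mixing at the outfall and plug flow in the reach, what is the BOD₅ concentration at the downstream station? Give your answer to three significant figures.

After mixing, C = (12500·0.8500 + 2500·75.80) / 15000 = 200100/15000 = 13.34 mg/L.
Travel time t = 25.8·1000 / 0.50 = 51600 s = 14.33 h.
Half-life 6.69 h → k = ln 2 / 6.69 = 0.1036 h⁻¹ = 2.487 d⁻¹.
Applying C = C₀e^(−kt): 13.34 × 0.2265 = 3.022 mg/L.

3.02 mg/L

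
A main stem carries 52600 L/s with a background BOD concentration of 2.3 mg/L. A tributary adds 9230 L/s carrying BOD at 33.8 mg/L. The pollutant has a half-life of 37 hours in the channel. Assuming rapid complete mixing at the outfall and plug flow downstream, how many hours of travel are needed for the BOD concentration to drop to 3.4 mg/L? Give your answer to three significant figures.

Mass balance: C = (52600·2.300 + 9230·33.80) / 61830 = 433000/61830 = 7.002 mg/L.
Half-life 37 h → k = ln 2 / 37 = 0.01873 h⁻¹ = 0.4496 d⁻¹.
7.002·exp(−k·t) = 3.4 → t = ln(7.002/3.4)/k = 138800 s = 38.57 h.

38.6 h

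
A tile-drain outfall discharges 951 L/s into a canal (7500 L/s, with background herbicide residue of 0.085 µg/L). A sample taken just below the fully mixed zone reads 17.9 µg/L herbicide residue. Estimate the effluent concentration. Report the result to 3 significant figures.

158 µg/L

Mass balance: 7500·0.08500 + 951.0·Cₑ = 8451·17.90
→ Cₑ = (8451·17.90 − 7500·0.08500) / 951.0 = 158.4 µg/L.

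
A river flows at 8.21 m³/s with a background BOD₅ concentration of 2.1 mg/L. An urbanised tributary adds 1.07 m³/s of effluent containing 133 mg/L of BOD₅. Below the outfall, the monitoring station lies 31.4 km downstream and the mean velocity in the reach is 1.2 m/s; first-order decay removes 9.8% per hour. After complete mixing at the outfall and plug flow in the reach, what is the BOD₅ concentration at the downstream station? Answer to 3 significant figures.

8.12 mg/L

Mass balance: C = (8.210·2.100 + 1.070·133.0) / 9.280 = 159.6/9.280 = 17.19 mg/L.
Travel time t = 31.4·1000 / 1.2 = 26170 s = 7.269 h.
9.8%/h lost → k = −ln(1 − 0.098) = 0.1031 h⁻¹.
Decay over the reach: 17.19·exp(−kt) = 17.19·0.4725 = 8.124 mg/L.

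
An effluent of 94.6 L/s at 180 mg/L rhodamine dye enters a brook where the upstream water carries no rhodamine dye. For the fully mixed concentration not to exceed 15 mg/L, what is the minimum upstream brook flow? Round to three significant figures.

1040 L/s

Set C_mix = 15: (Q·0 + 94.60·180.0) / (Q + 94.60) = 15
→ Q = 94.60·(180.0 − 15)/(15 − 0) = 1041 L/s.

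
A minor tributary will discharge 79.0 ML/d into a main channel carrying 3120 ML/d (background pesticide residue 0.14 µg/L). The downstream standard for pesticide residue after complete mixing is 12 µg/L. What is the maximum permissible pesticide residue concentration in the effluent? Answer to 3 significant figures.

480 µg/L

At the limit, (Qr·Cr + Qe·Cₑ)/(Qr + Qe) = 12:
Cₑ = (3199·12 − 3120·0.1400) / 79.00 = 480.4 µg/L.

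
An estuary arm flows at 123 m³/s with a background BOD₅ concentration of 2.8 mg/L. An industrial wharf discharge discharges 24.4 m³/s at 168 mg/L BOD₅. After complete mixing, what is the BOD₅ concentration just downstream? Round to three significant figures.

Conservation of mass: C = (123.0·2.800 + 24.40·168.0) / 147.4 = 4444/147.4 = 30.15 mg/L.

30.1 mg/L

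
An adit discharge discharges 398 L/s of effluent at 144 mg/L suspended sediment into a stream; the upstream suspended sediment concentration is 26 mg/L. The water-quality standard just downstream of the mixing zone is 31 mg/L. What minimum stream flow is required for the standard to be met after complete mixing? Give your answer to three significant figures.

Set C_mix = 31: (Q·26.00 + 398.0·144.0) / (Q + 398.0) = 31
→ Q = 398.0·(144.0 − 31)/(31 − 26.00) = 8995 L/s.

8990 L/s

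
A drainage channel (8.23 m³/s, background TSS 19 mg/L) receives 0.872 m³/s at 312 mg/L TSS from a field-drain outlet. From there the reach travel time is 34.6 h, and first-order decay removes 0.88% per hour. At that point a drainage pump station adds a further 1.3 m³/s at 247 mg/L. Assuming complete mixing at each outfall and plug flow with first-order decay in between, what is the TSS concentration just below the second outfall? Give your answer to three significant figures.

After mixing, C = (8.230·19.00 + 0.8720·312.0) / 9.102 = 428.4/9.102 = 47.07 mg/L; combined flow 9.102 m³/s.
0.88%/h lost → k = −ln(1 − 0.0088) = 0.008839 h⁻¹.
First-order decay: C = 47.07·exp(−k·t) = 47.07·0.7365 = 34.67 mg/L.
At the second outfall, C = (9.102·34.67 + 1.300·247.0) / (9.102 + 1.300) = 61.20 mg/L.

61.2 mg/L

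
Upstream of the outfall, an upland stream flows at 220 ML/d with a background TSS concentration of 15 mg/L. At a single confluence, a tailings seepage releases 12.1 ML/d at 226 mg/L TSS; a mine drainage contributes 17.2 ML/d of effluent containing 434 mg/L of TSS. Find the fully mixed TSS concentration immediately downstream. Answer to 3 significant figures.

54.1 mg/L

Mixed concentration C = ΣQC/ΣQ = (220.0·15.00 + 12.10·226.0 + 17.20·434.0) / 249.3 = 13500/249.3 = 54.15 mg/L.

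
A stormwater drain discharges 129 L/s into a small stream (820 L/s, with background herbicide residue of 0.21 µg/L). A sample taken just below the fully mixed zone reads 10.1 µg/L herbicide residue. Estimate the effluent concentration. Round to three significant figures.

73.0 µg/L

Mass balance: 820.0·0.2100 + 129.0·Cₑ = 949.0·10.10
→ Cₑ = (949.0·10.10 − 820.0·0.2100) / 129.0 = 72.97 µg/L.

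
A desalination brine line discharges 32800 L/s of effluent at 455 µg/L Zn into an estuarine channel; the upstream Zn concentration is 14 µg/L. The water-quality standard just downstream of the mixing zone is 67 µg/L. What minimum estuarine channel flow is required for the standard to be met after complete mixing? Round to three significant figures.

Set C_mix = 67: (Q·14.00 + 32800·455.0) / (Q + 32800) = 67
→ Q = 32800·(455.0 − 67)/(67 − 14.00) = 240100 L/s.

240000 L/s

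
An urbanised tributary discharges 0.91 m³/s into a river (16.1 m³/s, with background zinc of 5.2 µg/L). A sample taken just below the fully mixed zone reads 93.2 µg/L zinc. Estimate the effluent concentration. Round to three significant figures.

Mass balance: 16.10·5.200 + 0.9100·Cₑ = 17.01·93.20
→ Cₑ = (17.01·93.20 − 16.10·5.200) / 0.9100 = 1650 µg/L.

1650 µg/L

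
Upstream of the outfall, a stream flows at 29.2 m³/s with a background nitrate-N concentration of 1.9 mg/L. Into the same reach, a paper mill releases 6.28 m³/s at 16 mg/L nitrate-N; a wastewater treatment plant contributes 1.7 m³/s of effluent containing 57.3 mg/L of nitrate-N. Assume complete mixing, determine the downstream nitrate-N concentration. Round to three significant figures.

After mixing, C = (29.20·1.900 + 6.280·16.00 + 1.700·57.30) / 37.18 = 253.4/37.18 = 6.815 mg/L.

6.81 mg/L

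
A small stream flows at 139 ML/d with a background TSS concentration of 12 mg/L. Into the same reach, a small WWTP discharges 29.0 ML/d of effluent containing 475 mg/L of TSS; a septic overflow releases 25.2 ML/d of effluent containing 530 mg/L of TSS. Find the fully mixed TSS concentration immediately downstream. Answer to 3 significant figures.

149 mg/L

Mixed concentration C = ΣQC/ΣQ = (139.0·12.00 + 29.00·475.0 + 25.20·530.0) / 193.2 = 28800/193.2 = 149.1 mg/L.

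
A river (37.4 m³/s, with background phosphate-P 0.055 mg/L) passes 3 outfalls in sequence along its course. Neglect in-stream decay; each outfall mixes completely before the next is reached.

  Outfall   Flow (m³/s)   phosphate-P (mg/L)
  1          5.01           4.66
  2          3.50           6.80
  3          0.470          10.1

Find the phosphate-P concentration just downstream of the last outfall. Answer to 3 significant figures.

Below outfall 1: Q → 42.41 m³/s, C = (37.40·0.05500 + 5.010·4.660)/42.41 = 0.5990 mg/L.
Below outfall 2: Q → 45.91 m³/s, C = (42.41·0.5990 + 3.500·6.800)/45.91 = 1.072 mg/L.
Below outfall 3: Q → 46.38 m³/s, C = (45.91·1.072 + 0.4700·10.10)/46.38 = 1.163 mg/L.

1.16 mg/L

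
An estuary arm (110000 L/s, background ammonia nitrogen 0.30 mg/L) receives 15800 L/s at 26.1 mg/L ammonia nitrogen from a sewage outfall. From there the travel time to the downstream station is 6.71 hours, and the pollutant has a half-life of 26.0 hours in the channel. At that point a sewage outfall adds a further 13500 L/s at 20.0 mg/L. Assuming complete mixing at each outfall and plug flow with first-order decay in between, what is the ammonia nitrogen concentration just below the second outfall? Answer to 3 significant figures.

Conservation of mass: C = (110000·0.3000 + 15800·26.10) / 125800 = 445400/125800 = 3.540 mg/L; combined flow 125800 L/s.
Half-life 26.0 h → k = ln 2 / 26.0 = 0.02666 h⁻¹ = 0.6398 d⁻¹.
After decay, C = 3.540 × e^(−kt) = 3.540 × 0.8362 = 2.960 mg/L.
Second outfall: C = (125800·2.960 + 13500·20.00)/139300 = 4.612 mg/L.

4.61 mg/L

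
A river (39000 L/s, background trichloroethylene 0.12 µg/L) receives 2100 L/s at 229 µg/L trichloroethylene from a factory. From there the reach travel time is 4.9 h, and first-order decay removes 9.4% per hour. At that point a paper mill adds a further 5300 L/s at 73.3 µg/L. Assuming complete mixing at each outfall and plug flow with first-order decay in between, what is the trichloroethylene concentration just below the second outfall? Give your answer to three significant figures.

14.8 µg/L

After mixing, C = (39000·0.1200 + 2100·229.0) / 41100 = 485600/41100 = 11.81 µg/L; combined flow 41100 L/s.
9.4%/h lost → k = −ln(1 − 0.094) = 0.09872 h⁻¹.
Applying C = C₀e^(−kt): 11.81 × 0.6165 = 7.284 µg/L.
At the second outfall, C = (41100·7.284 + 5300·73.30) / (41100 + 5300) = 14.82 µg/L.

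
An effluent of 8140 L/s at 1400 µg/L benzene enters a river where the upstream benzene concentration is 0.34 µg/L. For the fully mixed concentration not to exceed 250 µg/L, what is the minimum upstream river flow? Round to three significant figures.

37500 L/s

Set C_mix = 250: (Q·0.3400 + 8140·1400) / (Q + 8140) = 250
→ Q = 8140·(1400 − 250)/(250 − 0.3400) = 37490 L/s.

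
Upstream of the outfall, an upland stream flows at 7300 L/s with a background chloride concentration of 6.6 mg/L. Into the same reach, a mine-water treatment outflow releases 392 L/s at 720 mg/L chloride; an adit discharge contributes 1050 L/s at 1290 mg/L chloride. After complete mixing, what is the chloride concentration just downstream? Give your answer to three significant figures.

Mixed concentration C = ΣQC/ΣQ = (7300·6.600 + 392.0·720.0 + 1050·1290) / 8742 = 1685000/8742 = 192.7 mg/L.

193 mg/L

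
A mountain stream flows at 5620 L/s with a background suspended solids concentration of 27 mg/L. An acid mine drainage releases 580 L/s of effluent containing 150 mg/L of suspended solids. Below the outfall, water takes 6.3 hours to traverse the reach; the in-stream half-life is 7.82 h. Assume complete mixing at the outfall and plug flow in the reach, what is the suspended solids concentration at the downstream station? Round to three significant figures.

22.0 mg/L

Conservation of mass: C = (5620·27.00 + 580.0·150.0) / 6200 = 238700/6200 = 38.51 mg/L.
Half-life 7.82 h → k = ln 2 / 7.82 = 0.08864 h⁻¹ = 2.127 d⁻¹.
Decay over the reach: 38.51·exp(−kt) = 38.51·0.5721 = 22.03 mg/L.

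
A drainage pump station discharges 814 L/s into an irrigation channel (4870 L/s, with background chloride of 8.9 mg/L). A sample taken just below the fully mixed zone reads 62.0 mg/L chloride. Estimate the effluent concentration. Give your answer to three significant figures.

Mass balance: 4870·8.900 + 814.0·Cₑ = 5684·62.00
→ Cₑ = (5684·62.00 − 4870·8.900) / 814.0 = 379.7 mg/L.

380 mg/L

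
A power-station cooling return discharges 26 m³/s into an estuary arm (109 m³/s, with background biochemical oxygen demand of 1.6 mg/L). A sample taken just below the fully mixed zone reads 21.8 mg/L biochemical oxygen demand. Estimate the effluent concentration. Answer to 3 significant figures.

Mass balance: 109.0·1.600 + 26.00·Cₑ = 135.0·21.80
→ Cₑ = (135.0·21.80 − 109.0·1.600) / 26.00 = 106.5 mg/L.

106 mg/L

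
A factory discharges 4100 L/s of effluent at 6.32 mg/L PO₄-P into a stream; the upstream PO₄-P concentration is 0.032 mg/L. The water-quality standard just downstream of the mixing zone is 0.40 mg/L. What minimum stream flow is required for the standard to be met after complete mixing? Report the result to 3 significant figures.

Set C_mix = 0.40: (Q·0.03200 + 4100·6.320) / (Q + 4100) = 0.40
→ Q = 4100·(6.320 − 0.40)/(0.40 − 0.03200) = 65960 L/s.

66000 L/s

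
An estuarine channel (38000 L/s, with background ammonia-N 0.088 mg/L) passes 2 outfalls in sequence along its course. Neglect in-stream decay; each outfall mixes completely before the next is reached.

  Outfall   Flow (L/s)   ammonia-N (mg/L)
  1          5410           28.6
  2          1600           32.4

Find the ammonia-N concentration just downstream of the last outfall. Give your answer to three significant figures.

Below outfall 1: Q → 43410 L/s, C = (38000·0.08800 + 5410·28.60)/43410 = 3.641 mg/L.
Below outfall 2: Q → 45010 L/s, C = (43410·3.641 + 1600·32.40)/45010 = 4.664 mg/L.

4.66 mg/L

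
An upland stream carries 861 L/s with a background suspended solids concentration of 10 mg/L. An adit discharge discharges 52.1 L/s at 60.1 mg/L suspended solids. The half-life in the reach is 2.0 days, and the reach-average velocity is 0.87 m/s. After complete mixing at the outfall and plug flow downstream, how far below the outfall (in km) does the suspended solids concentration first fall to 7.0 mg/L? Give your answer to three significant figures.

132 km

Mixed concentration C = ΣQC/ΣQ = (861.0·10.00 + 52.10·60.10) / 913.1 = 11740/913.1 = 12.86 mg/L.
Half-life 2.0 d → k = ln 2 / 2.0 = 0.3466 d⁻¹.
Set 12.86·exp(−k·t) = 7.0 → t = ln(12.86/7.0)/k = 151600 s = 42.11 h.
Distance = v·t = 0.87·151600 = 131900 m = 131.9 km.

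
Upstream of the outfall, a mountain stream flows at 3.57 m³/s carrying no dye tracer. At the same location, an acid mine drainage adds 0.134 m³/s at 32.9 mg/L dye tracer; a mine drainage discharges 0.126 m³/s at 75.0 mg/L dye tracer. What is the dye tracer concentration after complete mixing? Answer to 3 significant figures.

3.62 mg/L

Mixed concentration C = ΣQC/ΣQ = (3.570·0 + 0.1340·32.90 + 0.1260·75.00) / 3.830 = 13.86/3.830 = 3.618 mg/L.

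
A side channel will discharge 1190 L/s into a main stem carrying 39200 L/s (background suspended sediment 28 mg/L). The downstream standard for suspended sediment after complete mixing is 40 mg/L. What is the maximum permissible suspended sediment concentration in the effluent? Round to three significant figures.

At the limit, (Qr·Cr + Qe·Cₑ)/(Qr + Qe) = 40:
Cₑ = (40390·40 − 39200·28.00) / 1190 = 435.3 mg/L.

435 mg/L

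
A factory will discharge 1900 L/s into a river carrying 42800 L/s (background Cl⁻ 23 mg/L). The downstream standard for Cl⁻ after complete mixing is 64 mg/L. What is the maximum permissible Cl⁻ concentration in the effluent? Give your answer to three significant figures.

988 mg/L

At the limit, (Qr·Cr + Qe·Cₑ)/(Qr + Qe) = 64:
Cₑ = (44700·64 − 42800·23.00) / 1900 = 987.6 mg/L.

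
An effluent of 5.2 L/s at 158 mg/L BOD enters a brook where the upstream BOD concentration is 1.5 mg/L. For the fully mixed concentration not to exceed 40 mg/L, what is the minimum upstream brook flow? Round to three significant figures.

Set C_mix = 40: (Q·1.500 + 5.200·158.0) / (Q + 5.200) = 40
→ Q = 5.200·(158.0 − 40)/(40 − 1.500) = 15.94 L/s.

15.9 L/s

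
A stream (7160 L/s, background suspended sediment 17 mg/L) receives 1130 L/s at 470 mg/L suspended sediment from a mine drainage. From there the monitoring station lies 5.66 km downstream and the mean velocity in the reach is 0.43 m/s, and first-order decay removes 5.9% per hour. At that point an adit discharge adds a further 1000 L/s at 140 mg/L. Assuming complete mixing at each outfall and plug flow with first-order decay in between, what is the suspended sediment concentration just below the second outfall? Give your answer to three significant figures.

71.3 mg/L

Mass balance: C = (7160·17.00 + 1130·470.0) / 8290 = 652800/8290 = 78.75 mg/L; combined flow 8290 L/s.
Travel time t = 5.66·1000 / 0.43 = 13160 s = 3.656 h.
5.9%/h lost → k = −ln(1 − 0.059) = 0.06081 h⁻¹.
After decay, C = 78.75 × e^(−kt) = 78.75 × 0.8006 = 63.05 mg/L.
Second outfall: C = (8290·63.05 + 1000·140.0)/9290 = 71.33 mg/L.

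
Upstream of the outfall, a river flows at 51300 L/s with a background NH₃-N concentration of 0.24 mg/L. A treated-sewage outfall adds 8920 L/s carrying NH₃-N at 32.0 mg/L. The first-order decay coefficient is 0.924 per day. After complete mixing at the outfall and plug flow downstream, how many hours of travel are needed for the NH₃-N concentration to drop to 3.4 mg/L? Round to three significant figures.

9.73 h

Mixed concentration C = ΣQC/ΣQ = (51300·0.2400 + 8920·32.00) / 60220 = 297800/60220 = 4.944 mg/L.
4.944·exp(−k·t) = 3.4 → t = ln(4.944/3.4)/k = 35020 s = 9.727 h.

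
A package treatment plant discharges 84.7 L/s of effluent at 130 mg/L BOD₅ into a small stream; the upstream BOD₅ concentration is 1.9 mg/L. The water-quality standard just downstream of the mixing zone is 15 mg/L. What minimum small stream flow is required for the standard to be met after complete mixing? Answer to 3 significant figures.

Set C_mix = 15: (Q·1.900 + 84.70·130.0) / (Q + 84.70) = 15
→ Q = 84.70·(130.0 − 15)/(15 − 1.900) = 743.5 L/s.

744 L/s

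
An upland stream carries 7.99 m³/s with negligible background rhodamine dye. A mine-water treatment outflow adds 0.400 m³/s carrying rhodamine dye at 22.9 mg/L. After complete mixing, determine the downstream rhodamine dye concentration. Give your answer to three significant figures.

Flow-weighted average: C = (7.990·0 + 0.4000·22.90) / 8.390 = 9.160/8.390 = 1.092 mg/L.

1.09 mg/L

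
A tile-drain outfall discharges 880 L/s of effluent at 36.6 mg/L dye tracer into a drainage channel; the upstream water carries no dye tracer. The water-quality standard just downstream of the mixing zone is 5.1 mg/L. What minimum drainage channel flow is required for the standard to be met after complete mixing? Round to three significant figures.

Set C_mix = 5.1: (Q·0 + 880.0·36.60) / (Q + 880.0) = 5.1
→ Q = 880.0·(36.60 − 5.1)/(5.1 − 0) = 5435 L/s.

5440 L/s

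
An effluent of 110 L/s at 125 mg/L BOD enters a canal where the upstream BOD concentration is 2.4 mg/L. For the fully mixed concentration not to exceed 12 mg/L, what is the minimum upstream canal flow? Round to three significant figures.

Set C_mix = 12: (Q·2.400 + 110.0·125.0) / (Q + 110.0) = 12
→ Q = 110.0·(125.0 − 12)/(12 − 2.400) = 1295 L/s.

1290 L/s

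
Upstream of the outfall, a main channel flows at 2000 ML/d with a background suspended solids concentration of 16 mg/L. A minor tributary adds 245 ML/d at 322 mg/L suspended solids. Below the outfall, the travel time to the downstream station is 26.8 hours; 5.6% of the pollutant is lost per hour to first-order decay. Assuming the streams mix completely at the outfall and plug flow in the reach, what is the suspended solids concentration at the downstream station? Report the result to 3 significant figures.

Mass balance: C = (2000·16.00 + 245.0·322.0) / 2245 = 110900/2245 = 49.39 mg/L.
5.6%/h lost → k = −ln(1 − 0.056) = 0.05763 h⁻¹.
Decay over the reach: 49.39·exp(−kt) = 49.39·0.2134 = 10.54 mg/L.

10.5 mg/L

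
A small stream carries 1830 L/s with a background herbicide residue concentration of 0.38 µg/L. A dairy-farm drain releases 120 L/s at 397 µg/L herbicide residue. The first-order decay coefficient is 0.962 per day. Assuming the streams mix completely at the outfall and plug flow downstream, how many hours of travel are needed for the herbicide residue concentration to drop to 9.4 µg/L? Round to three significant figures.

After mixing, C = (1830·0.3800 + 120.0·397.0) / 1950 = 48340/1950 = 24.79 µg/L.
24.79·exp(−k·t) = 9.4 → t = ln(24.79/9.4)/k = 87080 s = 24.19 h.

24.2 h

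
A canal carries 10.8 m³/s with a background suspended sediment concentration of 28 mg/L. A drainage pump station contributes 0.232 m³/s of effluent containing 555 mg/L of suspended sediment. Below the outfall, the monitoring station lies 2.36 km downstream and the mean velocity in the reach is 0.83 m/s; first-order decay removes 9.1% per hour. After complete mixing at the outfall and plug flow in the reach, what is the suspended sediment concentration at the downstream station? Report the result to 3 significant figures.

36.2 mg/L

Mixed concentration C = ΣQC/ΣQ = (10.80·28.00 + 0.2320·555.0) / 11.03 = 431.2/11.03 = 39.08 mg/L.
Travel time t = 2.36·1000 / 0.83 = 2843 s = 0.7898 h.
9.1%/h lost → k = −ln(1 − 0.091) = 0.09541 h⁻¹.
Decay over the reach: 39.08·exp(−kt) = 39.08·0.9274 = 36.25 mg/L.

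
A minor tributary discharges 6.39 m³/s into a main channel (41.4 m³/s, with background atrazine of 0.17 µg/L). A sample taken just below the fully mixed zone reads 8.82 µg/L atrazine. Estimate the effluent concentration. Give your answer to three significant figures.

Mass balance: 41.40·0.1700 + 6.390·Cₑ = 47.79·8.820
→ Cₑ = (47.79·8.820 − 41.40·0.1700) / 6.390 = 64.86 µg/L.

64.9 µg/L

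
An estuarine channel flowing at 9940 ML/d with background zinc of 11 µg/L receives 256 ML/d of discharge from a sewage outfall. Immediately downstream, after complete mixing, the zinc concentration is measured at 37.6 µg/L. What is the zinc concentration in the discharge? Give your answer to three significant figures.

Mass balance: 9940·11.00 + 256.0·Cₑ = 10200·37.60
→ Cₑ = (10200·37.60 − 9940·11.00) / 256.0 = 1070 µg/L.

1070 µg/L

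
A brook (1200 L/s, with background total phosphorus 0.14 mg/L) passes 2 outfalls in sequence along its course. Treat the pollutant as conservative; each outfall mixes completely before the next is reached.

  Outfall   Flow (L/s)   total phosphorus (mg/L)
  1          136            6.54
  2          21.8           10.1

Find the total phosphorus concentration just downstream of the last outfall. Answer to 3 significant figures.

Below outfall 1: Q → 1336 L/s, C = (1200·0.1400 + 136.0·6.540)/1336 = 0.7915 mg/L.
Below outfall 2: Q → 1358 L/s, C = (1336·0.7915 + 21.80·10.10)/1358 = 0.9409 mg/L.

0.941 mg/L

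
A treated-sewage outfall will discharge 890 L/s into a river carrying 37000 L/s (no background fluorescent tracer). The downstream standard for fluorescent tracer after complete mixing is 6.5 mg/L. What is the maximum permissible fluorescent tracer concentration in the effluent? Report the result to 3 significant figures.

277 mg/L

At the limit, (Qr·Cr + Qe·Cₑ)/(Qr + Qe) = 6.5:
Cₑ = (37890·6.5 − 37000·0) / 890.0 = 276.7 mg/L.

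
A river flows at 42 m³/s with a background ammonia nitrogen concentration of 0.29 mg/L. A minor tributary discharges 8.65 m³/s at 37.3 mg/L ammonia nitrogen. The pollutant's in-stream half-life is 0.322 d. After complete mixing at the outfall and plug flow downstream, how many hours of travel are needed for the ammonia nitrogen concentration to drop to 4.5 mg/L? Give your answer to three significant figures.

4.29 h

Mixed concentration C = ΣQC/ΣQ = (42.00·0.2900 + 8.650·37.30) / 50.65 = 334.8/50.65 = 6.611 mg/L.
Half-life 0.322 d → k = ln 2 / 0.322 = 2.153 d⁻¹.
6.611·exp(−k·t) = 4.5 → t = ln(6.611/4.5)/k = 15440 s = 4.288 h.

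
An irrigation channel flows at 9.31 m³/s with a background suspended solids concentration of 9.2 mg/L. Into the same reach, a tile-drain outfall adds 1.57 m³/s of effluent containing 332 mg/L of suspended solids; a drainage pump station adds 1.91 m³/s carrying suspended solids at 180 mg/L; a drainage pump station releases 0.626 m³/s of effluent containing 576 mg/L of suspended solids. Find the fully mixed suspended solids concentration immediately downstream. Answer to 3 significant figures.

97.7 mg/L

After mixing, C = (9.310·9.200 + 1.570·332.0 + 1.910·180.0 + 0.6260·576.0) / 13.42 = 1311/13.42 = 97.74 mg/L.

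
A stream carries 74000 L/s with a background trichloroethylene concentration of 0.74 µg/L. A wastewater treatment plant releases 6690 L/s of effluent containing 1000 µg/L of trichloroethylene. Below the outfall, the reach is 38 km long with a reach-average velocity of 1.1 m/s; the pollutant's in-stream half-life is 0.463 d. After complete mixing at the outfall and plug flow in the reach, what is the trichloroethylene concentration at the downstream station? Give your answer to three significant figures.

After mixing, C = (74000·0.7400 + 6690·1000) / 80690 = 6745000/80690 = 83.59 µg/L.
Travel time t = 38·1000 / 1.1 = 34550 s = 9.596 h.
Half-life 0.463 d → k = ln 2 / 0.463 = 1.497 d⁻¹.
After decay, C = 83.59 × e^(−kt) = 83.59 × 0.5496 = 45.94 µg/L.

45.9 µg/L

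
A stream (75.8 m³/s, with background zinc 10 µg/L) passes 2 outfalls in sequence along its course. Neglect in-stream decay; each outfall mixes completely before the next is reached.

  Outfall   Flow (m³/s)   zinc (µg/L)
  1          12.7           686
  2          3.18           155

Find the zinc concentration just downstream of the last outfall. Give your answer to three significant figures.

Below outfall 1: Q → 88.50 m³/s, C = (75.80·10.00 + 12.70·686.0)/88.50 = 107.0 µg/L.
Below outfall 2: Q → 91.68 m³/s, C = (88.50·107.0 + 3.180·155.0)/91.68 = 108.7 µg/L.

109 µg/L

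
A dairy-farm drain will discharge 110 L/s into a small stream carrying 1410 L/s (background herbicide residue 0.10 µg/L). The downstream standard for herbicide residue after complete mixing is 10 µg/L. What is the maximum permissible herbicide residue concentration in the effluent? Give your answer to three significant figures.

At the limit, (Qr·Cr + Qe·Cₑ)/(Qr + Qe) = 10:
Cₑ = (1520·10 − 1410·0.1000) / 110.0 = 136.9 µg/L.

137 µg/L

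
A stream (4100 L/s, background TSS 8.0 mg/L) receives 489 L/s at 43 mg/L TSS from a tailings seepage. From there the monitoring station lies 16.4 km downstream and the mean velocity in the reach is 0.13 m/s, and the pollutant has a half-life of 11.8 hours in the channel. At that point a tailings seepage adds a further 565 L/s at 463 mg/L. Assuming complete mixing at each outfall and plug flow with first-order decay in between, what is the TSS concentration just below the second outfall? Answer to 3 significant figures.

Mixed concentration C = ΣQC/ΣQ = (4100·8.000 + 489.0·43.00) / 4589 = 53830/4589 = 11.73 mg/L; combined flow 4589 L/s.
Travel time t = 16.4·1000 / 0.13 = 126200 s = 35.04 h.
Half-life 11.8 h → k = ln 2 / 11.8 = 0.05874 h⁻¹ = 1.410 d⁻¹.
Decay over the reach: 11.73·exp(−kt) = 11.73·0.1277 = 1.497 mg/L.
At the second outfall, C = (4589·1.497 + 565.0·463.0) / (4589 + 565.0) = 52.09 mg/L.

52.1 mg/L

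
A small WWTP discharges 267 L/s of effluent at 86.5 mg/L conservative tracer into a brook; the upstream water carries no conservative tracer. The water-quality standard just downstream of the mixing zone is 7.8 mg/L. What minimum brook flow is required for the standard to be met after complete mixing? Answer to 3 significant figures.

Set C_mix = 7.8: (Q·0 + 267.0·86.50) / (Q + 267.0) = 7.8
→ Q = 267.0·(86.50 − 7.8)/(7.8 − 0) = 2694 L/s.

2690 L/s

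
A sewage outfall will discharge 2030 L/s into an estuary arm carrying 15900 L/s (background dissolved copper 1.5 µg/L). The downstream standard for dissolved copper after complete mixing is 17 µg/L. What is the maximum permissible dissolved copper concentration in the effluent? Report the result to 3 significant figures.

138 µg/L

At the limit, (Qr·Cr + Qe·Cₑ)/(Qr + Qe) = 17:
Cₑ = (17930·17 − 15900·1.500) / 2030 = 138.4 µg/L.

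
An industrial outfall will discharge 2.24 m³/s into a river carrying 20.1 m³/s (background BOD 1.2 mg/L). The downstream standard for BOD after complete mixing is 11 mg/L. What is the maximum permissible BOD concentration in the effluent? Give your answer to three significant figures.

98.9 mg/L

At the limit, (Qr·Cr + Qe·Cₑ)/(Qr + Qe) = 11:
Cₑ = (22.34·11 − 20.10·1.200) / 2.240 = 98.94 mg/L.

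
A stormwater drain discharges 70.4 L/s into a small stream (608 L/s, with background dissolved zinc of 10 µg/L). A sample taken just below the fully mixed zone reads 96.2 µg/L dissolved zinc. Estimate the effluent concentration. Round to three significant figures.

841 µg/L

Mass balance: 608.0·10.00 + 70.40·Cₑ = 678.4·96.20
→ Cₑ = (678.4·96.20 − 608.0·10.00) / 70.40 = 840.7 µg/L.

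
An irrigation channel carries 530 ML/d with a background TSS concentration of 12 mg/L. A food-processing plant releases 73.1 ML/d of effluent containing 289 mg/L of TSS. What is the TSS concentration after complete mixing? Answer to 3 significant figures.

Conservation of mass: C = (530.0·12.00 + 73.10·289.0) / 603.1 = 27490/603.1 = 45.57 mg/L.

45.6 mg/L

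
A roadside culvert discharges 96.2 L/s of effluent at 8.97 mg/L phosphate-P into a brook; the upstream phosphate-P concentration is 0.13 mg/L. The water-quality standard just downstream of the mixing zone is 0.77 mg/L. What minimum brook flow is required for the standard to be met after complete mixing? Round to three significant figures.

Set C_mix = 0.77: (Q·0.1300 + 96.20·8.970) / (Q + 96.20) = 0.77
→ Q = 96.20·(8.970 − 0.77)/(0.77 − 0.1300) = 1233 L/s.

1230 L/s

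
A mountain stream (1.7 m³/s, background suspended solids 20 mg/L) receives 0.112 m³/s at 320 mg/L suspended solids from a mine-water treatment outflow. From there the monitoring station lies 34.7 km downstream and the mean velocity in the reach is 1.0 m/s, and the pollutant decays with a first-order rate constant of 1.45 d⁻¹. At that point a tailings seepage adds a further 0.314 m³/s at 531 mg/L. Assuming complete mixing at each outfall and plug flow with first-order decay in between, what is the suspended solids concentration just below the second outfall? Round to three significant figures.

96.8 mg/L

Mass balance: C = (1.700·20.00 + 0.1120·320.0) / 1.812 = 69.84/1.812 = 38.54 mg/L; combined flow 1.812 m³/s.
Travel time t = 34.7·1000 / 1.0 = 34700 s = 9.639 h.
Decay over the reach: 38.54·exp(−kt) = 38.54·0.5586 = 21.53 mg/L.
At the second outfall, C = (1.812·21.53 + 0.3140·531.0) / (1.812 + 0.3140) = 96.78 mg/L.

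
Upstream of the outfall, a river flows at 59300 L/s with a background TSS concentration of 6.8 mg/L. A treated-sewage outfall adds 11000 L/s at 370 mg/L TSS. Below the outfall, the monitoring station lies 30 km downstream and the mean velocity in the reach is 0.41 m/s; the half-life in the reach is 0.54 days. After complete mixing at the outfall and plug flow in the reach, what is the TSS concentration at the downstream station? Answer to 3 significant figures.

21.5 mg/L

Mass balance: C = (59300·6.800 + 11000·370.0) / 70300 = 4473000/70300 = 63.63 mg/L.
Travel time t = 30·1000 / 0.41 = 73170 s = 20.33 h.
Half-life 0.54 d → k = ln 2 / 0.54 = 1.284 d⁻¹.
First-order decay: C = 63.63·exp(−k·t) = 63.63·0.3372 = 21.46 mg/L.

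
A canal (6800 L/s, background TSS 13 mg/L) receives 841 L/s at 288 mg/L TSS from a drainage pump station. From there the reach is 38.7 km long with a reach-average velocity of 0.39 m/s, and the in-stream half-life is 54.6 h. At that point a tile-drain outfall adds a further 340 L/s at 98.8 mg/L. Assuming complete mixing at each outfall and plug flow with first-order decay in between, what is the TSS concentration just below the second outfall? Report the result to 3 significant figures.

33.4 mg/L

Flow-weighted average: C = (6800·13.00 + 841.0·288.0) / 7641 = 330600/7641 = 43.27 mg/L; combined flow 7641 L/s.
Travel time t = 38.7·1000 / 0.39 = 99230 s = 27.56 h.
Half-life 54.6 h → k = ln 2 / 54.6 = 0.01270 h⁻¹ = 0.3047 d⁻¹.
Decay over the reach: 43.27·exp(−kt) = 43.27·0.7047 = 30.49 mg/L.
Second outfall: C = (7641·30.49 + 340.0·98.80)/7981 = 33.40 mg/L.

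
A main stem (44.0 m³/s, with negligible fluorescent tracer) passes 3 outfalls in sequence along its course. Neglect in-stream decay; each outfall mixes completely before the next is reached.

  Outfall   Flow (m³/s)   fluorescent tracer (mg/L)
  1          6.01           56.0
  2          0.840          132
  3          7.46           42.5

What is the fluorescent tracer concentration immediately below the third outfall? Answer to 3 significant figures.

13.1 mg/L

Outfall 1: combined Q = 50.01 m³/s; C = (44.00·0 + 6.010·56.00)/50.01 = 6.730 mg/L.
Outfall 2: combined Q = 50.85 m³/s; C = (50.01·6.730 + 0.8400·132.0)/50.85 = 8.799 mg/L.
Outfall 3: combined Q = 58.31 m³/s; C = (50.85·8.799 + 7.460·42.50)/58.31 = 13.11 mg/L.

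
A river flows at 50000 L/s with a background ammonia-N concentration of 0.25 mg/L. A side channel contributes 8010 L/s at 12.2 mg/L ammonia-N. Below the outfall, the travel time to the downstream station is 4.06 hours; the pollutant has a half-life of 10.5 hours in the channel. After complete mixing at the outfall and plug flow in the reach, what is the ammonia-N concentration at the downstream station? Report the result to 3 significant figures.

1.45 mg/L

After mixing, C = (50000·0.2500 + 8010·12.20) / 58010 = 110200/58010 = 1.900 mg/L.
Half-life 10.5 h → k = ln 2 / 10.5 = 0.06601 h⁻¹ = 1.584 d⁻¹.
First-order decay: C = 1.900·exp(−k·t) = 1.900·0.7649 = 1.453 mg/L.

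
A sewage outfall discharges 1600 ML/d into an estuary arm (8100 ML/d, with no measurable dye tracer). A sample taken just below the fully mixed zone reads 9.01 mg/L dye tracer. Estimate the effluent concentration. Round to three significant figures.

Mass balance: 8100·0 + 1600·Cₑ = 9700·9.010
→ Cₑ = (9700·9.010 − 8100·0) / 1600 = 54.62 mg/L.

54.6 mg/L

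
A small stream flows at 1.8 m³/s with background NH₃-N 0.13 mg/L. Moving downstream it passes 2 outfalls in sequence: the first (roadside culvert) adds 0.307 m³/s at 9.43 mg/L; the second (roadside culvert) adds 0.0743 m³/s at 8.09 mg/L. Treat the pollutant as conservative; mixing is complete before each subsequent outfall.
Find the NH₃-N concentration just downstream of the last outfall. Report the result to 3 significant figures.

1.71 mg/L

After outfall 1: Q = 1.800 + 0.3070 = 2.107 m³/s; C = (1.800·0.1300 + 0.3070·9.430)/2.107 = 1.485 mg/L.
After outfall 2: Q = 2.107 + 0.07430 = 2.181 m³/s; C = (2.107·1.485 + 0.07430·8.090)/2.181 = 1.710 mg/L.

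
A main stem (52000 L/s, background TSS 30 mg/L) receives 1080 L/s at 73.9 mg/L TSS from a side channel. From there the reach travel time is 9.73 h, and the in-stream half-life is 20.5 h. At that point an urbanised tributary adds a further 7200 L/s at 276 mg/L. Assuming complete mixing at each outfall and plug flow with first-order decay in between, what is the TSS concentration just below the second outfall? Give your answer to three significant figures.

Mixed concentration C = ΣQC/ΣQ = (52000·30.00 + 1080·73.90) / 53080 = 1640000/53080 = 30.89 mg/L; combined flow 53080 L/s.
Half-life 20.5 h → k = ln 2 / 20.5 = 0.03381 h⁻¹ = 0.8115 d⁻¹.
First-order decay: C = 30.89·exp(−k·t) = 30.89·0.7196 = 22.23 mg/L.
Second outfall: C = (53080·22.23 + 7200·276.0)/60280 = 52.54 mg/L.

52.5 mg/L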